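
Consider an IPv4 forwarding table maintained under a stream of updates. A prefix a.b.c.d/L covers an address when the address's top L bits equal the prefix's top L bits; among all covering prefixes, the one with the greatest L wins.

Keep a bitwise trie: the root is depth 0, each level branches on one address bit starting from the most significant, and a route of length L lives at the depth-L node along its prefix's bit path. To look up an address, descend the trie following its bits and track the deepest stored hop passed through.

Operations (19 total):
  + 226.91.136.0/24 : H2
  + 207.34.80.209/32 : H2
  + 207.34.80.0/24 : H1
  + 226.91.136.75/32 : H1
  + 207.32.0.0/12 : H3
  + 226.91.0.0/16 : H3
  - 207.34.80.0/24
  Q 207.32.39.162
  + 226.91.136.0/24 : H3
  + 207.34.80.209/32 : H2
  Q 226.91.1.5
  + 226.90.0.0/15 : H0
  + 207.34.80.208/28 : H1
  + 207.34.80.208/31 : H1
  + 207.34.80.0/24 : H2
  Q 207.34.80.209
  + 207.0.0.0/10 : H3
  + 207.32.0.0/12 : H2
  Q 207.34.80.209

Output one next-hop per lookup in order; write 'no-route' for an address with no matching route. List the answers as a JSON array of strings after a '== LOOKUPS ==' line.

Apply in order:
  add 226.91.136.0/24 -> H2 at depth 24
  add 207.34.80.209/32 -> H2 at depth 32
  add 207.34.80.0/24 -> H1 at depth 24
  add 226.91.136.75/32 -> H1 at depth 32
  add 207.32.0.0/12 -> H3 at depth 12
  add 226.91.0.0/16 -> H3 at depth 16
  del 207.34.80.0/24 (clear depth 24)
  lookup 207.32.39.162: bits 11001111001000 walk d0:-→d1:-→d2:-→d3:-→d4:-→d5:-→d6:-→d7:-→d8:-→d9:-→d10:-→d11:-→d12:H3→d13:-→d14:- -> H3
  add 226.91.136.0/24 -> H3 at depth 24
  add 207.34.80.209/32 -> H2 at depth 32
  lookup 226.91.1.5: bits 1110001001011011 walk d0:-→d1:-→d2:-→d3:-→d4:-→d5:-→d6:-→d7:-→d8:-→d9:-→d10:-→d11:-→d12:-→d13:-→d14:-→d15:-→d16:H3 -> H3
  add 226.90.0.0/15 -> H0 at depth 15
  add 207.34.80.208/28 -> H1 at depth 28
  add 207.34.80.208/31 -> H1 at depth 31
  add 207.34.80.0/24 -> H2 at depth 24
  lookup 207.34.80.209: bits 11001111001000100101000011010001 walk d0:-→d1:-→d2:-→d3:-→d4:-→d5:-→d6:-→d7:-→d8:-→d9:-→d10:-→d11:-→d12:H3→d13:-→d14:-→d15:-→d16:-→d17:-→d18:-→d19:-→d20:-→d21:-→d22:-→d23:-→d24:H2→d25:-→d26:-→d27:-→d28:H1→d29:-→d30:-→d31:H1→d32:H2 -> H2
  add 207.0.0.0/10 -> H3 at depth 10
  add 207.32.0.0/12 -> H2 at depth 12
  lookup 207.34.80.209: bits 11001111001000100101000011010001 walk d0:-→d1:-→d2:-→d3:-→d4:-→d5:-→d6:-→d7:-→d8:-→d9:-→d10:H3→d11:-→d12:H2→d13:-→d14:-→d15:-→d16:-→d17:-→d18:-→d19:-→d20:-→d21:-→d22:-→d23:-→d24:H2→d25:-→d26:-→d27:-→d28:H1→d29:-→d30:-→d31:H1→d32:H2 -> H2

== LOOKUPS ==
["H3","H3","H2","H2"]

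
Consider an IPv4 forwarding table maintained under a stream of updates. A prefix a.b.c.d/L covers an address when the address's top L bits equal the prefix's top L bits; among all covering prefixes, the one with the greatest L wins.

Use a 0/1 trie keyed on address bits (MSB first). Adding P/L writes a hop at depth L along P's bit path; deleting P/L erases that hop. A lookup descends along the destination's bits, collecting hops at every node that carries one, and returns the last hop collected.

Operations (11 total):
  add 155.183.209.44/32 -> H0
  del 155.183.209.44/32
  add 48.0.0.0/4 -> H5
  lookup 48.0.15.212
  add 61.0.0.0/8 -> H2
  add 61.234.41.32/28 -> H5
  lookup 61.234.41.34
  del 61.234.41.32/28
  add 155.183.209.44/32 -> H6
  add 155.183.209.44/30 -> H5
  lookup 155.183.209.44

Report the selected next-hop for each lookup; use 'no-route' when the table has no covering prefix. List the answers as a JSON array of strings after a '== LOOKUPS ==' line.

Process each operation:
  + 155.183.209.44/32 (H0) depth=32
  del 155.183.209.44/32 (clear depth 32)
  + 48.0.0.0/4 (H5) depth=4
  lookup 48.0.15.212: bits 0011 walk d0:-→d1:-→d2:-→d3:-→d4:H5 -> H5
  + 61.0.0.0/8 (H2) depth=8
  + 61.234.41.32/28 (H5) depth=28
  lookup 61.234.41.34: bits 0011110111101010001010010010 walk d0:-→d1:-→d2:-→d3:-→d4:H5→d5:-→d6:-→d7:-→d8:H2→d9:-→d10:-→d11:-→d12:-→d13:-→d14:-→d15:-→d16:-→d17:-→d18:-→d19:-→d20:-→d21:-→d22:-→d23:-→d24:-→d25:-→d26:-→d27:-→d28:H5 -> H5
  del 61.234.41.32/28 (clear depth 28)
  + 155.183.209.44/32 (H6) depth=32
  + 155.183.209.44/30 (H5) depth=30
  lookup 155.183.209.44: bits 10011011101101111101000100101100 walk d0:-→d1:-→d2:-→d3:-→d4:-→d5:-→d6:-→d7:-→d8:-→d9:-→d10:-→d11:-→d12:-→d13:-→d14:-→d15:-→d16:-→d17:-→d18:-→d19:-→d20:-→d21:-→d22:-→d23:-→d24:-→d25:-→d26:-→d27:-→d28:-→d29:-→d30:H5→d31:-→d32:H6 -> H6

== LOOKUPS ==
["H5","H5","H6"]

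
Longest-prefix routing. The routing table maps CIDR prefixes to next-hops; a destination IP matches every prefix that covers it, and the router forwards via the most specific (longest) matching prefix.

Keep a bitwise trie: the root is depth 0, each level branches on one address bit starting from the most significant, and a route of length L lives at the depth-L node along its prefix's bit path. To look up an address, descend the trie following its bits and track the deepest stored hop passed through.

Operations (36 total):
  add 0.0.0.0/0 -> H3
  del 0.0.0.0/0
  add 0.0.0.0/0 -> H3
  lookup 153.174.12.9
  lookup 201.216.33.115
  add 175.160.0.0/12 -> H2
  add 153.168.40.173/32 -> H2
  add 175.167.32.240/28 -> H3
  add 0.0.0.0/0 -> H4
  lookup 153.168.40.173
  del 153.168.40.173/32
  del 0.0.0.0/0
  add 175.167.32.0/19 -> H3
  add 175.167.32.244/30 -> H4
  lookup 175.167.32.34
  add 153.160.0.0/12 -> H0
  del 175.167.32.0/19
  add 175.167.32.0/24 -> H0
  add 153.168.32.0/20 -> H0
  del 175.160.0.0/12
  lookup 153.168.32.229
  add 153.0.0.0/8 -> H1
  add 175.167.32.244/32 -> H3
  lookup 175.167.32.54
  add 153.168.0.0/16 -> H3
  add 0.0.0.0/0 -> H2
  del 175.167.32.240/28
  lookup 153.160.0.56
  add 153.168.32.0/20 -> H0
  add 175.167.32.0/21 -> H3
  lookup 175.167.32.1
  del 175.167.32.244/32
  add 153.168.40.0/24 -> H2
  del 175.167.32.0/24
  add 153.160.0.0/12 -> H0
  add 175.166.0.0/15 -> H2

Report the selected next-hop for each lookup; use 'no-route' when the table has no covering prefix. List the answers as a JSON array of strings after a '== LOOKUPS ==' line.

Process each operation:
  + 0.0.0.0/0 (H3) depth=0
  del 0.0.0.0/0 (clear depth 0)
  + 0.0.0.0/0 (H3) depth=0
  lookup 153.174.12.9: bits ε walk d0:H3 -> H3
  lookup 201.216.33.115: bits ε walk d0:H3 -> H3
  + 175.160.0.0/12 (H2) depth=12
  + 153.168.40.173/32 (H2) depth=32
  + 175.167.32.240/28 (H3) depth=28
  + 0.0.0.0/0 (H4) depth=0
  lookup 153.168.40.173: bits 10011001101010000010100010101101 walk d0:H4→d1:-→d2:-→d3:-→d4:-→d5:-→d6:-→d7:-→d8:-→d9:-→d10:-→d11:-→d12:-→d13:-→d14:-→d15:-→d16:-→d17:-→d18:-→d19:-→d20:-→d21:-→d22:-→d23:-→d24:-→d25:-→d26:-→d27:-→d28:-→d29:-→d30:-→d31:-→d32:H2 -> H2
  del 153.168.40.173/32 (clear depth 32)
  del 0.0.0.0/0 (clear depth 0)
  + 175.167.32.0/19 (H3) depth=19
  + 175.167.32.244/30 (H4) depth=30
  lookup 175.167.32.34: bits 101011111010011100100000 walk d0:-→d1:-→d2:-→d3:-→d4:-→d5:-→d6:-→d7:-→d8:-→d9:-→d10:-→d11:-→d12:H2→d13:-→d14:-→d15:-→d16:-→d17:-→d18:-→d19:H3→d20:-→d21:-→d22:-→d23:-→d24:- -> H3
  + 153.160.0.0/12 (H0) depth=12
  del 175.167.32.0/19 (clear depth 19)
  + 175.167.32.0/24 (H0) depth=24
  + 153.168.32.0/20 (H0) depth=20
  del 175.160.0.0/12 (clear depth 12)
  lookup 153.168.32.229: bits 10011001101010000010 walk d0:-→d1:-→d2:-→d3:-→d4:-→d5:-→d6:-→d7:-→d8:-→d9:-→d10:-→d11:-→d12:H0→d13:-→d14:-→d15:-→d16:-→d17:-→d18:-→d19:-→d20:H0 -> H0
  + 153.0.0.0/8 (H1) depth=8
  + 175.167.32.244/32 (H3) depth=32
  lookup 175.167.32.54: bits 101011111010011100100000 walk d0:-→d1:-→d2:-→d3:-→d4:-→d5:-→d6:-→d7:-→d8:-→d9:-→d10:-→d11:-→d12:-→d13:-→d14:-→d15:-→d16:-→d17:-→d18:-→d19:-→d20:-→d21:-→d22:-→d23:-→d24:H0 -> H0
  + 153.168.0.0/16 (H3) depth=16
  + 0.0.0.0/0 (H2) depth=0
  del 175.167.32.240/28 (clear depth 28)
  lookup 153.160.0.56: bits 100110011010 walk d0:H2→d1:-→d2:-→d3:-→d4:-→d5:-→d6:-→d7:-→d8:H1→d9:-→d10:-→d11:-→d12:H0 -> H0
  + 153.168.32.0/20 (H0) depth=20
  + 175.167.32.0/21 (H3) depth=21
  lookup 175.167.32.1: bits 101011111010011100100000 walk d0:H2→d1:-→d2:-→d3:-→d4:-→d5:-→d6:-→d7:-→d8:-→d9:-→d10:-→d11:-→d12:-→d13:-→d14:-→d15:-→d16:-→d17:-→d18:-→d19:-→d20:-→d21:H3→d22:-→d23:-→d24:H0 -> H0
  del 175.167.32.244/32 (clear depth 32)
  + 153.168.40.0/24 (H2) depth=24
  del 175.167.32.0/24 (clear depth 24)
  + 153.160.0.0/12 (H0) depth=12
  + 175.166.0.0/15 (H2) depth=15

== LOOKUPS ==
["H3","H3","H2","H3","H0","H0","H0","H0"]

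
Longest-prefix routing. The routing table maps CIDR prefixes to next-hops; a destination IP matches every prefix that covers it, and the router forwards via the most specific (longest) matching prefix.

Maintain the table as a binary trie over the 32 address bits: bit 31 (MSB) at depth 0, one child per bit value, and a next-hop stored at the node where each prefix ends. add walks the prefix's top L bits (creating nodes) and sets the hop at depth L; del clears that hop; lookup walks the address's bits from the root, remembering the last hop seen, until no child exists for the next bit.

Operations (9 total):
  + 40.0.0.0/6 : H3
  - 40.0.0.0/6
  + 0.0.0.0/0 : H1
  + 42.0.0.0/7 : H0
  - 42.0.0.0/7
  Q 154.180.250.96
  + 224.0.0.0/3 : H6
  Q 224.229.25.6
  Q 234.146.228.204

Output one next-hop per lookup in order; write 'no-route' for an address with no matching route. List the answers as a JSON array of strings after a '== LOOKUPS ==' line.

Trace:
  add 40.0.0.0/6 -> H3 at depth 6
  - 40.0.0.0/6 clear@6
  add 0.0.0.0/0 -> H1 at depth 0
  add 42.0.0.0/7 -> H0 at depth 7
  - 42.0.0.0/7 clear@7
  Q 154.180.250.96: descend ε ; hops seen [H1] ; pick H1
  add 224.0.0.0/3 -> H6 at depth 3
  Q 224.229.25.6: descend 111 ; hops seen [H1,H6] ; pick H6
  Q 234.146.228.204: descend 111 ; hops seen [H1,H6] ; pick H6

== LOOKUPS ==
["H1","H6","H6"]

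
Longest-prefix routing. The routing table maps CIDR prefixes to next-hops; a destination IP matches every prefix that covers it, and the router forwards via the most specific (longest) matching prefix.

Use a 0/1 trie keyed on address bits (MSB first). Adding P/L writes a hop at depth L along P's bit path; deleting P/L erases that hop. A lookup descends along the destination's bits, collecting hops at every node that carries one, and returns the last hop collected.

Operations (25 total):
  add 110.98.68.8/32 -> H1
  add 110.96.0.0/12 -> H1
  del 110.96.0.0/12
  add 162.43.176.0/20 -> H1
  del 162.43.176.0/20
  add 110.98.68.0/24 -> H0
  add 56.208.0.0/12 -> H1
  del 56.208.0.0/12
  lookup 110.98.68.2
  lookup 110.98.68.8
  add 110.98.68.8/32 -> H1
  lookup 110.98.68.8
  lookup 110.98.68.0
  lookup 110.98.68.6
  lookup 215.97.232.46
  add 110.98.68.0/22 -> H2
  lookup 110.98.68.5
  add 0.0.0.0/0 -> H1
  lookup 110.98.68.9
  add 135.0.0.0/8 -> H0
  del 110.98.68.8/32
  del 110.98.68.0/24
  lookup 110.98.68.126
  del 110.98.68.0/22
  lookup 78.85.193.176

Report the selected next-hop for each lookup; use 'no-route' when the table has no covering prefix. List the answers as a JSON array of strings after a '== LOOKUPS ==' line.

Trace:
  add 110.98.68.8/32 -> H1 at depth 32
  add 110.96.0.0/12 -> H1 at depth 12
  - 110.96.0.0/12 clear@12
  add 162.43.176.0/20 -> H1 at depth 20
  - 162.43.176.0/20 clear@20
  add 110.98.68.0/24 -> H0 at depth 24
  add 56.208.0.0/12 -> H1 at depth 12
  - 56.208.0.0/12 clear@12
  ? 110.98.68.2  path d0:-→d1:-→d2:-→d3:-→d4:-→d5:-→d6:-→d7:-→d8:-→d9:-→d10:-→d11:-→d12:-→d13:-→d14:-→d15:-→d16:-→d17:-→d18:-→d19:-→d20:-→d21:-→d22:-→d23:-→d24:H0→d25:-→d26:-→d27:-→d28:-  best=H0
  ? 110.98.68.8  path d0:-→d1:-→d2:-→d3:-→d4:-→d5:-→d6:-→d7:-→d8:-→d9:-→d10:-→d11:-→d12:-→d13:-→d14:-→d15:-→d16:-→d17:-→d18:-→d19:-→d20:-→d21:-→d22:-→d23:-→d24:H0→d25:-→d26:-→d27:-→d28:-→d29:-→d30:-→d31:-→d32:H1  best=H1
  add 110.98.68.8/32 -> H1 at depth 32
  ? 110.98.68.8  path d0:-→d1:-→d2:-→d3:-→d4:-→d5:-→d6:-→d7:-→d8:-→d9:-→d10:-→d11:-→d12:-→d13:-→d14:-→d15:-→d16:-→d17:-→d18:-→d19:-→d20:-→d21:-→d22:-→d23:-→d24:H0→d25:-→d26:-→d27:-→d28:-→d29:-→d30:-→d31:-→d32:H1  best=H1
  ? 110.98.68.0  path d0:-→d1:-→d2:-→d3:-→d4:-→d5:-→d6:-→d7:-→d8:-→d9:-→d10:-→d11:-→d12:-→d13:-→d14:-→d15:-→d16:-→d17:-→d18:-→d19:-→d20:-→d21:-→d22:-→d23:-→d24:H0→d25:-→d26:-→d27:-→d28:-  best=H0
  ? 110.98.68.6  path d0:-→d1:-→d2:-→d3:-→d4:-→d5:-→d6:-→d7:-→d8:-→d9:-→d10:-→d11:-→d12:-→d13:-→d14:-→d15:-→d16:-→d17:-→d18:-→d19:-→d20:-→d21:-→d22:-→d23:-→d24:H0→d25:-→d26:-→d27:-→d28:-  best=H0
  ? 215.97.232.46  path d0:-→d1:-  best=no-route
  add 110.98.68.0/22 -> H2 at depth 22
  ? 110.98.68.5  path d0:-→d1:-→d2:-→d3:-→d4:-→d5:-→d6:-→d7:-→d8:-→d9:-→d10:-→d11:-→d12:-→d13:-→d14:-→d15:-→d16:-→d17:-→d18:-→d19:-→d20:-→d21:-→d22:H2→d23:-→d24:H0→d25:-→d26:-→d27:-→d28:-  best=H0
  add 0.0.0.0/0 -> H1 at depth 0
  ? 110.98.68.9  path d0:H1→d1:-→d2:-→d3:-→d4:-→d5:-→d6:-→d7:-→d8:-→d9:-→d10:-→d11:-→d12:-→d13:-→d14:-→d15:-→d16:-→d17:-→d18:-→d19:-→d20:-→d21:-→d22:H2→d23:-→d24:H0→d25:-→d26:-→d27:-→d28:-→d29:-→d30:-→d31:-  best=H0
  add 135.0.0.0/8 -> H0 at depth 8
  - 110.98.68.8/32 clear@32
  - 110.98.68.0/24 clear@24
  ? 110.98.68.126  path d0:H1→d1:-→d2:-→d3:-→d4:-→d5:-→d6:-→d7:-→d8:-→d9:-→d10:-→d11:-→d12:-→d13:-→d14:-→d15:-→d16:-→d17:-→d18:-→d19:-→d20:-→d21:-→d22:H2→d23:-→d24:-→d25:-  best=H2
  - 110.98.68.0/22 clear@22
  ? 78.85.193.176  path d0:H1→d1:-→d2:-  best=H1

== LOOKUPS ==
["H0","H1","H1","H0","H0","no-route","H0","H0","H2","H1"]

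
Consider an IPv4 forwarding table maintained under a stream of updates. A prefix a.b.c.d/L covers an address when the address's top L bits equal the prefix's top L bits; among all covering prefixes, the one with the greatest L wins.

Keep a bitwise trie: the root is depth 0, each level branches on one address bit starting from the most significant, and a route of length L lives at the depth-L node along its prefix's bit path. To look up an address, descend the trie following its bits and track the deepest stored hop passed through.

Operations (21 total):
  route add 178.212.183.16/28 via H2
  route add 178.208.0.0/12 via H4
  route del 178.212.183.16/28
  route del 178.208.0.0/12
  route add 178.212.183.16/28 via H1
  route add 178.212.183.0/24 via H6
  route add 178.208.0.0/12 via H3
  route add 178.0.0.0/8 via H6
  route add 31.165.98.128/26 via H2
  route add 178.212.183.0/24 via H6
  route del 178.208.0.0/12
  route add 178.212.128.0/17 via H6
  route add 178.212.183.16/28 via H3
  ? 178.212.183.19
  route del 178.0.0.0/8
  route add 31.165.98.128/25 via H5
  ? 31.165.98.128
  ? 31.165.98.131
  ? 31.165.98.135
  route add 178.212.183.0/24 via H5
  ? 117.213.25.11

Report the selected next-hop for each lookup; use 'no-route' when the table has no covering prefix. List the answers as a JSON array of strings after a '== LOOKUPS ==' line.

Apply in order:
  + 178.212.183.16/28 (H2) depth=28
  + 178.208.0.0/12 (H4) depth=12
  - 178.212.183.16/28 clear@28
  - 178.208.0.0/12 clear@12
  + 178.212.183.16/28 (H1) depth=28
  + 178.212.183.0/24 (H6) depth=24
  + 178.208.0.0/12 (H3) depth=12
  + 178.0.0.0/8 (H6) depth=8
  + 31.165.98.128/26 (H2) depth=26
  + 178.212.183.0/24 (H6) depth=24
  - 178.208.0.0/12 clear@12
  + 178.212.128.0/17 (H6) depth=17
  + 178.212.183.16/28 (H3) depth=28
  Q 178.212.183.19: descend 1011001011010100101101110001 ; hops seen [H6,H6,H6,H3] ; pick H3
  - 178.0.0.0/8 clear@8
  + 31.165.98.128/25 (H5) depth=25
  Q 31.165.98.128: descend 00011111101001010110001010 ; hops seen [H5,H2] ; pick H2
  Q 31.165.98.131: descend 00011111101001010110001010 ; hops seen [H5,H2] ; pick H2
  Q 31.165.98.135: descend 00011111101001010110001010 ; hops seen [H5,H2] ; pick H2
  + 178.212.183.0/24 (H5) depth=24
  Q 117.213.25.11: descend 0 ; hops seen [∅] ; pick no-route

== LOOKUPS ==
["H3","H2","H2","H2","no-route"]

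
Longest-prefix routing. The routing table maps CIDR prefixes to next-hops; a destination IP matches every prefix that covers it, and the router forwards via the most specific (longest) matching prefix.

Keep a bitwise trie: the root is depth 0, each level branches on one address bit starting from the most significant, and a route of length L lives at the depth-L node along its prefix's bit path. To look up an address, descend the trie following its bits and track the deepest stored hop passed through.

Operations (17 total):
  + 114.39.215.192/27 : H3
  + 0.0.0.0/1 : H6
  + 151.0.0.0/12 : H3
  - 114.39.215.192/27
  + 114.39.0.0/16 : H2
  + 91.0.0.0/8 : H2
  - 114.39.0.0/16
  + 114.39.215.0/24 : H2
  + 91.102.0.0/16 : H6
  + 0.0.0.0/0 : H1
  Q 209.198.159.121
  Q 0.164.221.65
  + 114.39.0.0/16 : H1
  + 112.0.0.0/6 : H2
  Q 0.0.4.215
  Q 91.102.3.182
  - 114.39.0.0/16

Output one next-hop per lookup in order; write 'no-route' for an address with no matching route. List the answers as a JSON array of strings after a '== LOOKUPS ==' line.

Process each operation:
  add 114.39.215.192/27 -> H3 at depth 27
  add 0.0.0.0/1 -> H6 at depth 1
  add 151.0.0.0/12 -> H3 at depth 12
  del 114.39.215.192/27 (clear depth 27)
  add 114.39.0.0/16 -> H2 at depth 16
  add 91.0.0.0/8 -> H2 at depth 8
  del 114.39.0.0/16 (clear depth 16)
  add 114.39.215.0/24 -> H2 at depth 24
  add 91.102.0.0/16 -> H6 at depth 16
  add 0.0.0.0/0 -> H1 at depth 0
  Q 209.198.159.121: descend 1 ; hops seen [H1] ; pick H1
  Q 0.164.221.65: descend 0 ; hops seen [H1,H6] ; pick H6
  add 114.39.0.0/16 -> H1 at depth 16
  add 112.0.0.0/6 -> H2 at depth 6
  Q 0.0.4.215: descend 0 ; hops seen [H1,H6] ; pick H6
  Q 91.102.3.182: descend 0101101101100110 ; hops seen [H1,H6,H2,H6] ; pick H6
  del 114.39.0.0/16 (clear depth 16)

== LOOKUPS ==
["H1","H6","H6","H6"]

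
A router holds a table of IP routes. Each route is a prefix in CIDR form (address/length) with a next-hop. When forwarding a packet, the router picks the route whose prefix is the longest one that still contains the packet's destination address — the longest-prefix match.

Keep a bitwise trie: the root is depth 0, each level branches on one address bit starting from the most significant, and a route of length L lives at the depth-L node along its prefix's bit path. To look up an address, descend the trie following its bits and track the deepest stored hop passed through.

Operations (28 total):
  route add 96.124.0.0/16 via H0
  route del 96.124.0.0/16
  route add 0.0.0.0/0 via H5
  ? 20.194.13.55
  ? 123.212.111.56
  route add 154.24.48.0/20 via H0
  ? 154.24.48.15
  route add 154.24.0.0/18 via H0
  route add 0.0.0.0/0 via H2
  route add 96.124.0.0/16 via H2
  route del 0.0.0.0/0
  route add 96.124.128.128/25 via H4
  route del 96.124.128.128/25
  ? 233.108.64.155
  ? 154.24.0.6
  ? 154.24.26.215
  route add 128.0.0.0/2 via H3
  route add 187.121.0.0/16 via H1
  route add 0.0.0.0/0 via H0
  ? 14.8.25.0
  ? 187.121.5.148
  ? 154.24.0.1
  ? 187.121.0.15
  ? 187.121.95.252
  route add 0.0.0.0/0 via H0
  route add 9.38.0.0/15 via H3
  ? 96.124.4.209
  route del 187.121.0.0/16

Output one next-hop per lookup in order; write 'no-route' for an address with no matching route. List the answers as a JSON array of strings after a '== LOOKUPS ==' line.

Process each operation:
  + 96.124.0.0/16 (H0) depth=16
  del 96.124.0.0/16 (clear depth 16)
  + 0.0.0.0/0 (H5) depth=0
  ? 20.194.13.55  path d0:H5→d1:-  best=H5
  ? 123.212.111.56  path d0:H5→d1:-→d2:-→d3:-  best=H5
  + 154.24.48.0/20 (H0) depth=20
  ? 154.24.48.15  path d0:H5→d1:-→d2:-→d3:-→d4:-→d5:-→d6:-→d7:-→d8:-→d9:-→d10:-→d11:-→d12:-→d13:-→d14:-→d15:-→d16:-→d17:-→d18:-→d19:-→d20:H0  best=H0
  + 154.24.0.0/18 (H0) depth=18
  + 0.0.0.0/0 (H2) depth=0
  + 96.124.0.0/16 (H2) depth=16
  del 0.0.0.0/0 (clear depth 0)
  + 96.124.128.128/25 (H4) depth=25
  del 96.124.128.128/25 (clear depth 25)
  ? 233.108.64.155  path d0:-→d1:-  best=no-route
  ? 154.24.0.6  path d0:-→d1:-→d2:-→d3:-→d4:-→d5:-→d6:-→d7:-→d8:-→d9:-→d10:-→d11:-→d12:-→d13:-→d14:-→d15:-→d16:-→d17:-→d18:H0  best=H0
  ? 154.24.26.215  path d0:-→d1:-→d2:-→d3:-→d4:-→d5:-→d6:-→d7:-→d8:-→d9:-→d10:-→d11:-→d12:-→d13:-→d14:-→d15:-→d16:-→d17:-→d18:H0  best=H0
  + 128.0.0.0/2 (H3) depth=2
  + 187.121.0.0/16 (H1) depth=16
  + 0.0.0.0/0 (H0) depth=0
  ? 14.8.25.0  path d0:H0→d1:-  best=H0
  ? 187.121.5.148  path d0:H0→d1:-→d2:H3→d3:-→d4:-→d5:-→d6:-→d7:-→d8:-→d9:-→d10:-→d11:-→d12:-→d13:-→d14:-→d15:-→d16:H1  best=H1
  ? 154.24.0.1  path d0:H0→d1:-→d2:H3→d3:-→d4:-→d5:-→d6:-→d7:-→d8:-→d9:-→d10:-→d11:-→d12:-→d13:-→d14:-→d15:-→d16:-→d17:-→d18:H0  best=H0
  ? 187.121.0.15  path d0:H0→d1:-→d2:H3→d3:-→d4:-→d5:-→d6:-→d7:-→d8:-→d9:-→d10:-→d11:-→d12:-→d13:-→d14:-→d15:-→d16:H1  best=H1
  ? 187.121.95.252  path d0:H0→d1:-→d2:H3→d3:-→d4:-→d5:-→d6:-→d7:-→d8:-→d9:-→d10:-→d11:-→d12:-→d13:-→d14:-→d15:-→d16:H1  best=H1
  + 0.0.0.0/0 (H0) depth=0
  + 9.38.0.0/15 (H3) depth=15
  ? 96.124.4.209  path d0:H0→d1:-→d2:-→d3:-→d4:-→d5:-→d6:-→d7:-→d8:-→d9:-→d10:-→d11:-→d12:-→d13:-→d14:-→d15:-→d16:H2  best=H2
  del 187.121.0.0/16 (clear depth 16)

== LOOKUPS ==
["H5","H5","H0","no-route","H0","H0","H0","H1","H0","H1","H1","H2"]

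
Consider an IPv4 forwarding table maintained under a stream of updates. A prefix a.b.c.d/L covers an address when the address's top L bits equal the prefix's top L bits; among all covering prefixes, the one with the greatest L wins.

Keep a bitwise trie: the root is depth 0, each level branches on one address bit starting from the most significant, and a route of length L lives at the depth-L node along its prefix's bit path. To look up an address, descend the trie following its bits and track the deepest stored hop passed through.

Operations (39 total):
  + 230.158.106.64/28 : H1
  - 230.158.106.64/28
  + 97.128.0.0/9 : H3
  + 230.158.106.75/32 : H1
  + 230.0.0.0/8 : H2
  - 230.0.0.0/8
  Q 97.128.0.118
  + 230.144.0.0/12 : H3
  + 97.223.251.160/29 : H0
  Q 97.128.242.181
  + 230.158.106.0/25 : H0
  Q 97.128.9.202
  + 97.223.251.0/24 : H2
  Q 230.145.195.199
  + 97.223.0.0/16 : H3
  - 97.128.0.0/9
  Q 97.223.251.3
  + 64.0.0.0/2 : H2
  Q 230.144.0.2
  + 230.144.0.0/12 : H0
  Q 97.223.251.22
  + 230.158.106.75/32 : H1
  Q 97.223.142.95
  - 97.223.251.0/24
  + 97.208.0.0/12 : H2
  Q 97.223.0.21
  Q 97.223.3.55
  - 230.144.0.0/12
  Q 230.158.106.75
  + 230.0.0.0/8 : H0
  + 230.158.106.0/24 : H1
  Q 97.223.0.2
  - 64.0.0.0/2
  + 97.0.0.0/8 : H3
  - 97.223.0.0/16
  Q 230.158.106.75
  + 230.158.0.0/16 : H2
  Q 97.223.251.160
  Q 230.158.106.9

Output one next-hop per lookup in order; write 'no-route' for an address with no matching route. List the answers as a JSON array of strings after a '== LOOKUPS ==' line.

Trace:
  add 230.158.106.64/28 -> H1 at depth 28
  - 230.158.106.64/28 clear@28
  add 97.128.0.0/9 -> H3 at depth 9
  add 230.158.106.75/32 -> H1 at depth 32
  add 230.0.0.0/8 -> H2 at depth 8
  - 230.0.0.0/8 clear@8
  Q 97.128.0.118: descend 011000011 ; hops seen [H3] ; pick H3
  add 230.144.0.0/12 -> H3 at depth 12
  add 97.223.251.160/29 -> H0 at depth 29
  Q 97.128.242.181: descend 011000011 ; hops seen [H3] ; pick H3
  add 230.158.106.0/25 -> H0 at depth 25
  Q 97.128.9.202: descend 011000011 ; hops seen [H3] ; pick H3
  add 97.223.251.0/24 -> H2 at depth 24
  Q 230.145.195.199: descend 111001101001 ; hops seen [H3] ; pick H3
  add 97.223.0.0/16 -> H3 at depth 16
  - 97.128.0.0/9 clear@9
  Q 97.223.251.3: descend 011000011101111111111011 ; hops seen [H3,H2] ; pick H2
  add 64.0.0.0/2 -> H2 at depth 2
  Q 230.144.0.2: descend 111001101001 ; hops seen [H3] ; pick H3
  add 230.144.0.0/12 -> H0 at depth 12
  Q 97.223.251.22: descend 011000011101111111111011 ; hops seen [H2,H3,H2] ; pick H2
  add 230.158.106.75/32 -> H1 at depth 32
  Q 97.223.142.95: descend 01100001110111111 ; hops seen [H2,H3] ; pick H3
  - 97.223.251.0/24 clear@24
  add 97.208.0.0/12 -> H2 at depth 12
  Q 97.223.0.21: descend 0110000111011111 ; hops seen [H2,H2,H3] ; pick H3
  Q 97.223.3.55: descend 0110000111011111 ; hops seen [H2,H2,H3] ; pick H3
  - 230.144.0.0/12 clear@12
  Q 230.158.106.75: descend 11100110100111100110101001001011 ; hops seen [H0,H1] ; pick H1
  add 230.0.0.0/8 -> H0 at depth 8
  add 230.158.106.0/24 -> H1 at depth 24
  Q 97.223.0.2: descend 0110000111011111 ; hops seen [H2,H2,H3] ; pick H3
  - 64.0.0.0/2 clear@2
  add 97.0.0.0/8 -> H3 at depth 8
  - 97.223.0.0/16 clear@16
  Q 230.158.106.75: descend 11100110100111100110101001001011 ; hops seen [H0,H1,H0,H1] ; pick H1
  add 230.158.0.0/16 -> H2 at depth 16
  Q 97.223.251.160: descend 01100001110111111111101110100 ; hops seen [H3,H2,H0] ; pick H0
  Q 230.158.106.9: descend 1110011010011110011010100 ; hops seen [H0,H2,H1,H0] ; pick H0

== LOOKUPS ==
["H3","H3","H3","H3","H2","H3","H2","H3","H3","H3","H1","H3","H1","H0","H0"]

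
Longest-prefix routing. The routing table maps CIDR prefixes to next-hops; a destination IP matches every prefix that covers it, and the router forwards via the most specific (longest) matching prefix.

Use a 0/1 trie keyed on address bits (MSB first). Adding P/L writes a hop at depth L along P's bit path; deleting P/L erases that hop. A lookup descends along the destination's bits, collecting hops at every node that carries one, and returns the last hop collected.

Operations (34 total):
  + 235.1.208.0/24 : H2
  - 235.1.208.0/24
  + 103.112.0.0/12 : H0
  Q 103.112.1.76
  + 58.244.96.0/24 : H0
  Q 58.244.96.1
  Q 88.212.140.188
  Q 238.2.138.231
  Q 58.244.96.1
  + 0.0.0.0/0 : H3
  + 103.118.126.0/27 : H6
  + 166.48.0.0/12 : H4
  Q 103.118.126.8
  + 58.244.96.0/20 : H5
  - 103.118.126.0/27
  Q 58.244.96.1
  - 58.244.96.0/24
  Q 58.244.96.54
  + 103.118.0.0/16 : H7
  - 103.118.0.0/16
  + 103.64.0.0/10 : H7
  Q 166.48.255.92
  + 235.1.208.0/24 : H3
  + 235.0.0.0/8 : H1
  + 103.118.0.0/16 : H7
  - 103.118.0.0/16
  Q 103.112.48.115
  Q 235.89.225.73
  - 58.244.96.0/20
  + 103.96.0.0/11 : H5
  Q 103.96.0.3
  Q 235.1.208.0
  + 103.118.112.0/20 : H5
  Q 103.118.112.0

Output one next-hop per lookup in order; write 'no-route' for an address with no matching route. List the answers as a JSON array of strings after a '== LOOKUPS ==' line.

Process each operation:
  add 235.1.208.0/24 -> H2 at depth 24
  - 235.1.208.0/24 clear@24
  add 103.112.0.0/12 -> H0 at depth 12
  lookup 103.112.1.76: bits 011001110111 walk d0:-→d1:-→d2:-→d3:-→d4:-→d5:-→d6:-→d7:-→d8:-→d9:-→d10:-→d11:-→d12:H0 -> H0
  add 58.244.96.0/24 -> H0 at depth 24
  lookup 58.244.96.1: bits 001110101111010001100000 walk d0:-→d1:-→d2:-→d3:-→d4:-→d5:-→d6:-→d7:-→d8:-→d9:-→d10:-→d11:-→d12:-→d13:-→d14:-→d15:-→d16:-→d17:-→d18:-→d19:-→d20:-→d21:-→d22:-→d23:-→d24:H0 -> H0
  lookup 88.212.140.188: bits 01 walk d0:-→d1:-→d2:- -> no-route
  lookup 238.2.138.231: bits 11101 walk d0:-→d1:-→d2:-→d3:-→d4:-→d5:- -> no-route
  lookup 58.244.96.1: bits 001110101111010001100000 walk d0:-→d1:-→d2:-→d3:-→d4:-→d5:-→d6:-→d7:-→d8:-→d9:-→d10:-→d11:-→d12:-→d13:-→d14:-→d15:-→d16:-→d17:-→d18:-→d19:-→d20:-→d21:-→d22:-→d23:-→d24:H0 -> H0
  add 0.0.0.0/0 -> H3 at depth 0
  add 103.118.126.0/27 -> H6 at depth 27
  add 166.48.0.0/12 -> H4 at depth 12
  lookup 103.118.126.8: bits 011001110111011001111110000 walk d0:H3→d1:-→d2:-→d3:-→d4:-→d5:-→d6:-→d7:-→d8:-→d9:-→d10:-→d11:-→d12:H0→d13:-→d14:-→d15:-→d16:-→d17:-→d18:-→d19:-→d20:-→d21:-→d22:-→d23:-→d24:-→d25:-→d26:-→d27:H6 -> H6
  add 58.244.96.0/20 -> H5 at depth 20
  - 103.118.126.0/27 clear@27
  lookup 58.244.96.1: bits 001110101111010001100000 walk d0:H3→d1:-→d2:-→d3:-→d4:-→d5:-→d6:-→d7:-→d8:-→d9:-→d10:-→d11:-→d12:-→d13:-→d14:-→d15:-→d16:-→d17:-→d18:-→d19:-→d20:H5→d21:-→d22:-→d23:-→d24:H0 -> H0
  - 58.244.96.0/24 clear@24
  lookup 58.244.96.54: bits 001110101111010001100000 walk d0:H3→d1:-→d2:-→d3:-→d4:-→d5:-→d6:-→d7:-→d8:-→d9:-→d10:-→d11:-→d12:-→d13:-→d14:-→d15:-→d16:-→d17:-→d18:-→d19:-→d20:H5→d21:-→d22:-→d23:-→d24:- -> H5
  add 103.118.0.0/16 -> H7 at depth 16
  - 103.118.0.0/16 clear@16
  add 103.64.0.0/10 -> H7 at depth 10
  lookup 166.48.255.92: bits 101001100011 walk d0:H3→d1:-→d2:-→d3:-→d4:-→d5:-→d6:-→d7:-→d8:-→d9:-→d10:-→d11:-→d12:H4 -> H4
  add 235.1.208.0/24 -> H3 at depth 24
  add 235.0.0.0/8 -> H1 at depth 8
  add 103.118.0.0/16 -> H7 at depth 16
  - 103.118.0.0/16 clear@16
  lookup 103.112.48.115: bits 0110011101110 walk d0:H3→d1:-→d2:-→d3:-→d4:-→d5:-→d6:-→d7:-→d8:-→d9:-→d10:H7→d11:-→d12:H0→d13:- -> H0
  lookup 235.89.225.73: bits 111010110 walk d0:H3→d1:-→d2:-→d3:-→d4:-→d5:-→d6:-→d7:-→d8:H1→d9:- -> H1
  - 58.244.96.0/20 clear@20
  add 103.96.0.0/11 -> H5 at depth 11
  lookup 103.96.0.3: bits 01100111011 walk d0:H3→d1:-→d2:-→d3:-→d4:-→d5:-→d6:-→d7:-→d8:-→d9:-→d10:H7→d11:H5 -> H5
  lookup 235.1.208.0: bits 111010110000000111010000 walk d0:H3→d1:-→d2:-→d3:-→d4:-→d5:-→d6:-→d7:-→d8:H1→d9:-→d10:-→d11:-→d12:-→d13:-→d14:-→d15:-→d16:-→d17:-→d18:-→d19:-→d20:-→d21:-→d22:-→d23:-→d24:H3 -> H3
  add 103.118.112.0/20 -> H5 at depth 20
  lookup 103.118.112.0: bits 01100111011101100111 walk d0:H3→d1:-→d2:-→d3:-→d4:-→d5:-→d6:-→d7:-→d8:-→d9:-→d10:H7→d11:H5→d12:H0→d13:-→d14:-→d15:-→d16:-→d17:-→d18:-→d19:-→d20:H5 -> H5

== LOOKUPS ==
["H0","H0","no-route","no-route","H0","H6","H0","H5","H4","H0","H1","H5","H3","H5"]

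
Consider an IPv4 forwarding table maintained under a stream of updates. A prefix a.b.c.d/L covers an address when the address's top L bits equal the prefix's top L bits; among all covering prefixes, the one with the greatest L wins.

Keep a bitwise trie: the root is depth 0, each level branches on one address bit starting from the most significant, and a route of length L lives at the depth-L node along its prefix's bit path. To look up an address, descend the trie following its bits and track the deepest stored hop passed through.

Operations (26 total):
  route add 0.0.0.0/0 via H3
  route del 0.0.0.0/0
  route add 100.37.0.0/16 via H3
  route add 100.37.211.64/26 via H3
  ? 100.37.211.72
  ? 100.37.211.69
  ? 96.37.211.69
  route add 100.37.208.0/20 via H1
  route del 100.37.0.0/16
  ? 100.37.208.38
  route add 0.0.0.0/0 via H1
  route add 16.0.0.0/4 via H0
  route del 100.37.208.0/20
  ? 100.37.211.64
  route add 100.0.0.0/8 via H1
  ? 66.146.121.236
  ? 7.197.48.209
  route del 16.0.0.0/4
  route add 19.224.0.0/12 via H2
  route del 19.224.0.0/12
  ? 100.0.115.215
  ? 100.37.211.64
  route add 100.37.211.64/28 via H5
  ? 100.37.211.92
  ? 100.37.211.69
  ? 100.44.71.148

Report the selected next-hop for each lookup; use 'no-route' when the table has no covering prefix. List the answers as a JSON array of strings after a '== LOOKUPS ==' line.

Trace:
  + 0.0.0.0/0 (H3) depth=0
  del 0.0.0.0/0 (clear depth 0)
  + 100.37.0.0/16 (H3) depth=16
  + 100.37.211.64/26 (H3) depth=26
  Q 100.37.211.72: descend 01100100001001011101001101 ; hops seen [H3,H3] ; pick H3
  Q 100.37.211.69: descend 01100100001001011101001101 ; hops seen [H3,H3] ; pick H3
  Q 96.37.211.69: descend 01100 ; hops seen [∅] ; pick no-route
  + 100.37.208.0/20 (H1) depth=20
  del 100.37.0.0/16 (clear depth 16)
  Q 100.37.208.38: descend 0110010000100101110100 ; hops seen [H1] ; pick H1
  + 0.0.0.0/0 (H1) depth=0
  + 16.0.0.0/4 (H0) depth=4
  del 100.37.208.0/20 (clear depth 20)
  Q 100.37.211.64: descend 01100100001001011101001101 ; hops seen [H1,H3] ; pick H3
  + 100.0.0.0/8 (H1) depth=8
  Q 66.146.121.236: descend 01 ; hops seen [H1] ; pick H1
  Q 7.197.48.209: descend 000 ; hops seen [H1] ; pick H1
  del 16.0.0.0/4 (clear depth 4)
  + 19.224.0.0/12 (H2) depth=12
  del 19.224.0.0/12 (clear depth 12)
  Q 100.0.115.215: descend 0110010000 ; hops seen [H1,H1] ; pick H1
  Q 100.37.211.64: descend 01100100001001011101001101 ; hops seen [H1,H1,H3] ; pick H3
  + 100.37.211.64/28 (H5) depth=28
  Q 100.37.211.92: descend 011001000010010111010011010 ; hops seen [H1,H1,H3] ; pick H3
  Q 100.37.211.69: descend 0110010000100101110100110100 ; hops seen [H1,H1,H3,H5] ; pick H5
  Q 100.44.71.148: descend 011001000010 ; hops seen [H1,H1] ; pick H1

== LOOKUPS ==
["H3","H3","no-route","H1","H3","H1","H1","H1","H3","H3","H5","H1"]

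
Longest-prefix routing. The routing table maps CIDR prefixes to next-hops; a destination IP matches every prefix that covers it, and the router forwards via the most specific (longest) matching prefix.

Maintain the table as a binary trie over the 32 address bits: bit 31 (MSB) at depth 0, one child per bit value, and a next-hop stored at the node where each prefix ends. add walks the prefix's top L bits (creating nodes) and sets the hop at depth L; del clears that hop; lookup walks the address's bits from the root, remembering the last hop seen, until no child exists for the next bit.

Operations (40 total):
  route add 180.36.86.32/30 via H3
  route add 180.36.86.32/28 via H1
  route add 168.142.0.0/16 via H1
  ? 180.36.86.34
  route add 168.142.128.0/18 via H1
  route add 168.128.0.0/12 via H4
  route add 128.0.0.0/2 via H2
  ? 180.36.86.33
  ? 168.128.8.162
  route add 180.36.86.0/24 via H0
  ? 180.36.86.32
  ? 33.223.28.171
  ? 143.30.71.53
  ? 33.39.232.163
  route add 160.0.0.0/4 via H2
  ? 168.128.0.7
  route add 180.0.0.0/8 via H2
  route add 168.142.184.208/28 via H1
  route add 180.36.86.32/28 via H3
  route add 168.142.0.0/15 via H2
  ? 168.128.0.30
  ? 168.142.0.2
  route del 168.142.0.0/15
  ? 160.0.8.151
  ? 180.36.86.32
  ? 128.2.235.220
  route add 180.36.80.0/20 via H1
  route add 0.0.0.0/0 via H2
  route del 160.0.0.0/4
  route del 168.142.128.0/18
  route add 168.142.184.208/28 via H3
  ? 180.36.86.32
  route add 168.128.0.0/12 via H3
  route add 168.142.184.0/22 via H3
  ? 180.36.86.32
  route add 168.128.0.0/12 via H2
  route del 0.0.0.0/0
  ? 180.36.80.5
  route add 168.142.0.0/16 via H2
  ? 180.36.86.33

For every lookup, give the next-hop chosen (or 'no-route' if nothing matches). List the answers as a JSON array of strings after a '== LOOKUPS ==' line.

Trace:
  add 180.36.86.32/30 -> H3 at depth 30
  add 180.36.86.32/28 -> H1 at depth 28
  add 168.142.0.0/16 -> H1 at depth 16
  lookup 180.36.86.34: bits 101101000010010001010110001000 walk d0:-→d1:-→d2:-→d3:-→d4:-→d5:-→d6:-→d7:-→d8:-→d9:-→d10:-→d11:-→d12:-→d13:-→d14:-→d15:-→d16:-→d17:-→d18:-→d19:-→d20:-→d21:-→d22:-→d23:-→d24:-→d25:-→d26:-→d27:-→d28:H1→d29:-→d30:H3 -> H3
  add 168.142.128.0/18 -> H1 at depth 18
  add 168.128.0.0/12 -> H4 at depth 12
  add 128.0.0.0/2 -> H2 at depth 2
  lookup 180.36.86.33: bits 101101000010010001010110001000 walk d0:-→d1:-→d2:H2→d3:-→d4:-→d5:-→d6:-→d7:-→d8:-→d9:-→d10:-→d11:-→d12:-→d13:-→d14:-→d15:-→d16:-→d17:-→d18:-→d19:-→d20:-→d21:-→d22:-→d23:-→d24:-→d25:-→d26:-→d27:-→d28:H1→d29:-→d30:H3 -> H3
  lookup 168.128.8.162: bits 101010001000 walk d0:-→d1:-→d2:H2→d3:-→d4:-→d5:-→d6:-→d7:-→d8:-→d9:-→d10:-→d11:-→d12:H4 -> H4
  add 180.36.86.0/24 -> H0 at depth 24
  lookup 180.36.86.32: bits 101101000010010001010110001000 walk d0:-→d1:-→d2:H2→d3:-→d4:-→d5:-→d6:-→d7:-→d8:-→d9:-→d10:-→d11:-→d12:-→d13:-→d14:-→d15:-→d16:-→d17:-→d18:-→d19:-→d20:-→d21:-→d22:-→d23:-→d24:H0→d25:-→d26:-→d27:-→d28:H1→d29:-→d30:H3 -> H3
  lookup 33.223.28.171: bits ε walk d0:- -> no-route
  lookup 143.30.71.53: bits 10 walk d0:-→d1:-→d2:H2 -> H2
  lookup 33.39.232.163: bits ε walk d0:- -> no-route
  add 160.0.0.0/4 -> H2 at depth 4
  lookup 168.128.0.7: bits 101010001000 walk d0:-→d1:-→d2:H2→d3:-→d4:H2→d5:-→d6:-→d7:-→d8:-→d9:-→d10:-→d11:-→d12:H4 -> H4
  add 180.0.0.0/8 -> H2 at depth 8
  add 168.142.184.208/28 -> H1 at depth 28
  add 180.36.86.32/28 -> H3 at depth 28
  add 168.142.0.0/15 -> H2 at depth 15
  lookup 168.128.0.30: bits 101010001000 walk d0:-→d1:-→d2:H2→d3:-→d4:H2→d5:-→d6:-→d7:-→d8:-→d9:-→d10:-→d11:-→d12:H4 -> H4
  lookup 168.142.0.2: bits 1010100010001110 walk d0:-→d1:-→d2:H2→d3:-→d4:H2→d5:-→d6:-→d7:-→d8:-→d9:-→d10:-→d11:-→d12:H4→d13:-→d14:-→d15:H2→d16:H1 -> H1
  del 168.142.0.0/15 (clear depth 15)
  lookup 160.0.8.151: bits 1010 walk d0:-→d1:-→d2:H2→d3:-→d4:H2 -> H2
  lookup 180.36.86.32: bits 101101000010010001010110001000 walk d0:-→d1:-→d2:H2→d3:-→d4:-→d5:-→d6:-→d7:-→d8:H2→d9:-→d10:-→d11:-→d12:-→d13:-→d14:-→d15:-→d16:-→d17:-→d18:-→d19:-→d20:-→d21:-→d22:-→d23:-→d24:H0→d25:-→d26:-→d27:-→d28:H3→d29:-→d30:H3 -> H3
  lookup 128.2.235.220: bits 10 walk d0:-→d1:-→d2:H2 -> H2
  add 180.36.80.0/20 -> H1 at depth 20
  add 0.0.0.0/0 -> H2 at depth 0
  del 160.0.0.0/4 (clear depth 4)
  del 168.142.128.0/18 (clear depth 18)
  add 168.142.184.208/28 -> H3 at depth 28
  lookup 180.36.86.32: bits 101101000010010001010110001000 walk d0:H2→d1:-→d2:H2→d3:-→d4:-→d5:-→d6:-→d7:-→d8:H2→d9:-→d10:-→d11:-→d12:-→d13:-→d14:-→d15:-→d16:-→d17:-→d18:-→d19:-→d20:H1→d21:-→d22:-→d23:-→d24:H0→d25:-→d26:-→d27:-→d28:H3→d29:-→d30:H3 -> H3
  add 168.128.0.0/12 -> H3 at depth 12
  add 168.142.184.0/22 -> H3 at depth 22
  lookup 180.36.86.32: bits 101101000010010001010110001000 walk d0:H2→d1:-→d2:H2→d3:-→d4:-→d5:-→d6:-→d7:-→d8:H2→d9:-→d10:-→d11:-→d12:-→d13:-→d14:-→d15:-→d16:-→d17:-→d18:-→d19:-→d20:H1→d21:-→d22:-→d23:-→d24:H0→d25:-→d26:-→d27:-→d28:H3→d29:-→d30:H3 -> H3
  add 168.128.0.0/12 -> H2 at depth 12
  del 0.0.0.0/0 (clear depth 0)
  lookup 180.36.80.5: bits 101101000010010001010 walk d0:-→d1:-→d2:H2→d3:-→d4:-→d5:-→d6:-→d7:-→d8:H2→d9:-→d10:-→d11:-→d12:-→d13:-→d14:-→d15:-→d16:-→d17:-→d18:-→d19:-→d20:H1→d21:- -> H1
  add 168.142.0.0/16 -> H2 at depth 16
  lookup 180.36.86.33: bits 101101000010010001010110001000 walk d0:-→d1:-→d2:H2→d3:-→d4:-→d5:-→d6:-→d7:-→d8:H2→d9:-→d10:-→d11:-→d12:-→d13:-→d14:-→d15:-→d16:-→d17:-→d18:-→d19:-→d20:H1→d21:-→d22:-→d23:-→d24:H0→d25:-→d26:-→d27:-→d28:H3→d29:-→d30:H3 -> H3

== LOOKUPS ==
["H3","H3","H4","H3","no-route","H2","no-route","H4","H4","H1","H2","H3","H2","H3","H3","H1","H3"]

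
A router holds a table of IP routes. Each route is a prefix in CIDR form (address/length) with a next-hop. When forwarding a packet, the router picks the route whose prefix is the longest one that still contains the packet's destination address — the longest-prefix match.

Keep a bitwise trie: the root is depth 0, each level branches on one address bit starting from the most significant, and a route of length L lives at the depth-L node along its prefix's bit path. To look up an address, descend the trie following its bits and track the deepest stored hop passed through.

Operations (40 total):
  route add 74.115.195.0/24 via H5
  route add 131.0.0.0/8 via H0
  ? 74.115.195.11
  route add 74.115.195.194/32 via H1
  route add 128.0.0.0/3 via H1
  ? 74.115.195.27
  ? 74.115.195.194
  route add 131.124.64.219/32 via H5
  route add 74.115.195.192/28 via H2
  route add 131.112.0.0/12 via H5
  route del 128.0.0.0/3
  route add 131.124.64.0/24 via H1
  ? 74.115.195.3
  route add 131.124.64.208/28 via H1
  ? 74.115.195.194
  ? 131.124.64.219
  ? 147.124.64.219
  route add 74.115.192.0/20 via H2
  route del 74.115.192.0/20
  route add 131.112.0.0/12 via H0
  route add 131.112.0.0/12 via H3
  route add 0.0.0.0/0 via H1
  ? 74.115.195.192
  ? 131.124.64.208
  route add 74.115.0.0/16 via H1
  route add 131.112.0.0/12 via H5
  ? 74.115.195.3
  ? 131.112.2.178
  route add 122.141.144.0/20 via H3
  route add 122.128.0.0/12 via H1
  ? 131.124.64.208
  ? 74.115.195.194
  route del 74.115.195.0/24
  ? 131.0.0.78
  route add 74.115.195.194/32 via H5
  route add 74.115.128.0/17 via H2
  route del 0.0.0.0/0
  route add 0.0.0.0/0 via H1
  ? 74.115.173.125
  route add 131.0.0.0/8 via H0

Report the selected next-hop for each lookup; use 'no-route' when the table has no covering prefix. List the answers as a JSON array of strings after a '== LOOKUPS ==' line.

Process each operation:
  add 74.115.195.0/24 -> H5 at depth 24
  add 131.0.0.0/8 -> H0 at depth 8
  lookup 74.115.195.11: bits 010010100111001111000011 walk d0:-→d1:-→d2:-→d3:-→d4:-→d5:-→d6:-→d7:-→d8:-→d9:-→d10:-→d11:-→d12:-→d13:-→d14:-→d15:-→d16:-→d17:-→d18:-→d19:-→d20:-→d21:-→d22:-→d23:-→d24:H5 -> H5
  add 74.115.195.194/32 -> H1 at depth 32
  add 128.0.0.0/3 -> H1 at depth 3
  lookup 74.115.195.27: bits 010010100111001111000011 walk d0:-→d1:-→d2:-→d3:-→d4:-→d5:-→d6:-→d7:-→d8:-→d9:-→d10:-→d11:-→d12:-→d13:-→d14:-→d15:-→d16:-→d17:-→d18:-→d19:-→d20:-→d21:-→d22:-→d23:-→d24:H5 -> H5
  lookup 74.115.195.194: bits 01001010011100111100001111000010 walk d0:-→d1:-→d2:-→d3:-→d4:-→d5:-→d6:-→d7:-→d8:-→d9:-→d10:-→d11:-→d12:-→d13:-→d14:-→d15:-→d16:-→d17:-→d18:-→d19:-→d20:-→d21:-→d22:-→d23:-→d24:H5→d25:-→d26:-→d27:-→d28:-→d29:-→d30:-→d31:-→d32:H1 -> H1
  add 131.124.64.219/32 -> H5 at depth 32
  add 74.115.195.192/28 -> H2 at depth 28
  add 131.112.0.0/12 -> H5 at depth 12
  del 128.0.0.0/3 (clear depth 3)
  add 131.124.64.0/24 -> H1 at depth 24
  lookup 74.115.195.3: bits 010010100111001111000011 walk d0:-→d1:-→d2:-→d3:-→d4:-→d5:-→d6:-→d7:-→d8:-→d9:-→d10:-→d11:-→d12:-→d13:-→d14:-→d15:-→d16:-→d17:-→d18:-→d19:-→d20:-→d21:-→d22:-→d23:-→d24:H5 -> H5
  add 131.124.64.208/28 -> H1 at depth 28
  lookup 74.115.195.194: bits 01001010011100111100001111000010 walk d0:-→d1:-→d2:-→d3:-→d4:-→d5:-→d6:-→d7:-→d8:-→d9:-→d10:-→d11:-→d12:-→d13:-→d14:-→d15:-→d16:-→d17:-→d18:-→d19:-→d20:-→d21:-→d22:-→d23:-→d24:H5→d25:-→d26:-→d27:-→d28:H2→d29:-→d30:-→d31:-→d32:H1 -> H1
  lookup 131.124.64.219: bits 10000011011111000100000011011011 walk d0:-→d1:-→d2:-→d3:-→d4:-→d5:-→d6:-→d7:-→d8:H0→d9:-→d10:-→d11:-→d12:H5→d13:-→d14:-→d15:-→d16:-→d17:-→d18:-→d19:-→d20:-→d21:-→d22:-→d23:-→d24:H1→d25:-→d26:-→d27:-→d28:H1→d29:-→d30:-→d31:-→d32:H5 -> H5
  lookup 147.124.64.219: bits 100 walk d0:-→d1:-→d2:-→d3:- -> no-route
  add 74.115.192.0/20 -> H2 at depth 20
  del 74.115.192.0/20 (clear depth 20)
  add 131.112.0.0/12 -> H0 at depth 12
  add 131.112.0.0/12 -> H3 at depth 12
  add 0.0.0.0/0 -> H1 at depth 0
  lookup 74.115.195.192: bits 010010100111001111000011110000 walk d0:H1→d1:-→d2:-→d3:-→d4:-→d5:-→d6:-→d7:-→d8:-→d9:-→d10:-→d11:-→d12:-→d13:-→d14:-→d15:-→d16:-→d17:-→d18:-→d19:-→d20:-→d21:-→d22:-→d23:-→d24:H5→d25:-→d26:-→d27:-→d28:H2→d29:-→d30:- -> H2
  lookup 131.124.64.208: bits 1000001101111100010000001101 walk d0:H1→d1:-→d2:-→d3:-→d4:-→d5:-→d6:-→d7:-→d8:H0→d9:-→d10:-→d11:-→d12:H3→d13:-→d14:-→d15:-→d16:-→d17:-→d18:-→d19:-→d20:-→d21:-→d22:-→d23:-→d24:H1→d25:-→d26:-→d27:-→d28:H1 -> H1
  add 74.115.0.0/16 -> H1 at depth 16
  add 131.112.0.0/12 -> H5 at depth 12
  lookup 74.115.195.3: bits 010010100111001111000011 walk d0:H1→d1:-→d2:-→d3:-→d4:-→d5:-→d6:-→d7:-→d8:-→d9:-→d10:-→d11:-→d12:-→d13:-→d14:-→d15:-→d16:H1→d17:-→d18:-→d19:-→d20:-→d21:-→d22:-→d23:-→d24:H5 -> H5
  lookup 131.112.2.178: bits 100000110111 walk d0:H1→d1:-→d2:-→d3:-→d4:-→d5:-→d6:-→d7:-→d8:H0→d9:-→d10:-→d11:-→d12:H5 -> H5
  add 122.141.144.0/20 -> H3 at depth 20
  add 122.128.0.0/12 -> H1 at depth 12
  lookup 131.124.64.208: bits 1000001101111100010000001101 walk d0:H1→d1:-→d2:-→d3:-→d4:-→d5:-→d6:-→d7:-→d8:H0→d9:-→d10:-→d11:-→d12:H5→d13:-→d14:-→d15:-→d16:-→d17:-→d18:-→d19:-→d20:-→d21:-→d22:-→d23:-→d24:H1→d25:-→d26:-→d27:-→d28:H1 -> H1
  lookup 74.115.195.194: bits 01001010011100111100001111000010 walk d0:H1→d1:-→d2:-→d3:-→d4:-→d5:-→d6:-→d7:-→d8:-→d9:-→d10:-→d11:-→d12:-→d13:-→d14:-→d15:-→d16:H1→d17:-→d18:-→d19:-→d20:-→d21:-→d22:-→d23:-→d24:H5→d25:-→d26:-→d27:-→d28:H2→d29:-→d30:-→d31:-→d32:H1 -> H1
  del 74.115.195.0/24 (clear depth 24)
  lookup 131.0.0.78: bits 100000110 walk d0:H1→d1:-→d2:-→d3:-→d4:-→d5:-→d6:-→d7:-→d8:H0→d9:- -> H0
  add 74.115.195.194/32 -> H5 at depth 32
  add 74.115.128.0/17 -> H2 at depth 17
  del 0.0.0.0/0 (clear depth 0)
  add 0.0.0.0/0 -> H1 at depth 0
  lookup 74.115.173.125: bits 01001010011100111 walk d0:H1→d1:-→d2:-→d3:-→d4:-→d5:-→d6:-→d7:-→d8:-→d9:-→d10:-→d11:-→d12:-→d13:-→d14:-→d15:-→d16:H1→d17:H2 -> H2
  add 131.0.0.0/8 -> H0 at depth 8

== LOOKUPS ==
["H5","H5","H1","H5","H1","H5","no-route","H2","H1","H5","H5","H1","H1","H0","H2"]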